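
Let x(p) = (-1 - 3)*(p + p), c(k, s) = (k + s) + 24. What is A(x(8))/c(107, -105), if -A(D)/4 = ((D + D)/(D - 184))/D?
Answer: 1/806 ≈ 0.0012407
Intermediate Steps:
c(k, s) = 24 + k + s
x(p) = -8*p
A(D) = -8/(-184 + D) (A(D) = -4*(D + D)/(D - 184)/D = -4*(2*D)/(-184 + D)/D = -4*2*D/(-184 + D)/D = -8/(-184 + D))
A(x(8))/c(107, -105) = (-8/(-184 - 8*8))/(24 + 107 - 105) = -8/(-184 - 64)/26 = -8/(-248)*(1/26) = -8*(-1/248)*(1/26) = (1/31)*(1/26) = 1/806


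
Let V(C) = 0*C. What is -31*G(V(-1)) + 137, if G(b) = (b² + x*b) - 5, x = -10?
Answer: 292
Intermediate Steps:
V(C) = 0
G(b) = -5 + b² - 10*b (G(b) = (b² - 10*b) - 5 = -5 + b² - 10*b)
-31*G(V(-1)) + 137 = -31*(-5 + 0² - 10*0) + 137 = -31*(-5 + 0 + 0) + 137 = -31*(-5) + 137 = 155 + 137 = 292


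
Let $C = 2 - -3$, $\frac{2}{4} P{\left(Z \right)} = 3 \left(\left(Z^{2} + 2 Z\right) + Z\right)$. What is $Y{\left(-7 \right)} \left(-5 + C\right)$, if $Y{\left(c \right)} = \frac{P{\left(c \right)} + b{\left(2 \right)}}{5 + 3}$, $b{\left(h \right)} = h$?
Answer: $0$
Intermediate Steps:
$P{\left(Z \right)} = 6 Z^{2} + 18 Z$ ($P{\left(Z \right)} = 2 \cdot 3 \left(\left(Z^{2} + 2 Z\right) + Z\right) = 2 \cdot 3 \left(Z^{2} + 3 Z\right) = 2 \left(3 Z^{2} + 9 Z\right) = 6 Z^{2} + 18 Z$)
$Y{\left(c \right)} = \frac{1}{4} + \frac{3 c \left(3 + c\right)}{4}$ ($Y{\left(c \right)} = \frac{6 c \left(3 + c\right) + 2}{5 + 3} = \frac{2 + 6 c \left(3 + c\right)}{8} = \left(2 + 6 c \left(3 + c\right)\right) \frac{1}{8} = \frac{1}{4} + \frac{3 c \left(3 + c\right)}{4}$)
$C = 5$ ($C = 2 + 3 = 5$)
$Y{\left(-7 \right)} \left(-5 + C\right) = \left(\frac{1}{4} + \frac{3}{4} \left(-7\right) \left(3 - 7\right)\right) \left(-5 + 5\right) = \left(\frac{1}{4} + \frac{3}{4} \left(-7\right) \left(-4\right)\right) 0 = \left(\frac{1}{4} + 21\right) 0 = \frac{85}{4} \cdot 0 = 0$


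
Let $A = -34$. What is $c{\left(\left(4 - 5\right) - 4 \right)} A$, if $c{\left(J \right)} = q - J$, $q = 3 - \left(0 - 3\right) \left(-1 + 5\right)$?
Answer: $-680$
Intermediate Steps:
$q = 15$ ($q = 3 - \left(-3\right) 4 = 3 - -12 = 3 + 12 = 15$)
$c{\left(J \right)} = 15 - J$
$c{\left(\left(4 - 5\right) - 4 \right)} A = \left(15 - \left(\left(4 - 5\right) - 4\right)\right) \left(-34\right) = \left(15 - \left(-1 - 4\right)\right) \left(-34\right) = \left(15 - -5\right) \left(-34\right) = \left(15 + 5\right) \left(-34\right) = 20 \left(-34\right) = -680$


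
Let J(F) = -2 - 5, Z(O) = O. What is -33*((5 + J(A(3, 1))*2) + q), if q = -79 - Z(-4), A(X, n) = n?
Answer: 2772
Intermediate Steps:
J(F) = -7
q = -75 (q = -79 - 1*(-4) = -79 + 4 = -75)
-33*((5 + J(A(3, 1))*2) + q) = -33*((5 - 7*2) - 75) = -33*((5 - 14) - 75) = -33*(-9 - 75) = -33*(-84) = 2772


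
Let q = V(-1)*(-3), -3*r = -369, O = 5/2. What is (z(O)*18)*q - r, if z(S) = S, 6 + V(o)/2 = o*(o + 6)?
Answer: 2847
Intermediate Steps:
O = 5/2 (O = 5*(1/2) = 5/2 ≈ 2.5000)
V(o) = -12 + 2*o*(6 + o) (V(o) = -12 + 2*(o*(o + 6)) = -12 + 2*(o*(6 + o)) = -12 + 2*o*(6 + o))
r = 123 (r = -1/3*(-369) = 123)
q = 66 (q = (-12 + 2*(-1)**2 + 12*(-1))*(-3) = (-12 + 2*1 - 12)*(-3) = (-12 + 2 - 12)*(-3) = -22*(-3) = 66)
(z(O)*18)*q - r = ((5/2)*18)*66 - 1*123 = 45*66 - 123 = 2970 - 123 = 2847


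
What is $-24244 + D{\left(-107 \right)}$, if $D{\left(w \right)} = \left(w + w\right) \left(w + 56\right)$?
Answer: $-13330$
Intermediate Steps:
$D{\left(w \right)} = 2 w \left(56 + w\right)$
$-24244 + D{\left(-107 \right)} = -24244 + 2 \left(-107\right) \left(56 - 107\right) = -24244 + 2 \left(-107\right) \left(-51\right) = -24244 + 10914 = -13330$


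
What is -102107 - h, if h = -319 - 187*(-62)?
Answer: -113382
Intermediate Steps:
h = 11275 (h = -319 + 11594 = 11275)
-102107 - h = -102107 - 1*11275 = -102107 - 11275 = -113382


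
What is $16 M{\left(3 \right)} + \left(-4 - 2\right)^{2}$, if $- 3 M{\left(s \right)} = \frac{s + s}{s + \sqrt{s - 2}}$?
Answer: $28$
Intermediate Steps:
$M{\left(s \right)} = - \frac{2 s}{3 \left(s + \sqrt{-2 + s}\right)}$ ($M{\left(s \right)} = - \frac{\left(s + s\right) \frac{1}{s + \sqrt{s - 2}}}{3} = - \frac{2 s \frac{1}{s + \sqrt{-2 + s}}}{3} = - \frac{2 s}{3 \left(s + \sqrt{-2 + s}\right)}$)
$16 M{\left(3 \right)} + \left(-4 - 2\right)^{2} = 16 \left(\left(-2\right) 3 \frac{1}{3 \cdot 3 + 3 \sqrt{-2 + 3}}\right) + \left(-4 - 2\right)^{2} = 16 \left(\left(-2\right) 3 \frac{1}{9 + 3 \sqrt{1}}\right) + \left(-6\right)^{2} = 16 \left(\left(-2\right) 3 \frac{1}{9 + 3 \cdot 1}\right) + 36 = 16 \left(\left(-2\right) 3 \frac{1}{9 + 3}\right) + 36 = 16 \left(\left(-2\right) 3 \cdot \frac{1}{12}\right) + 36 = 16 \left(- \frac{1}{2}\right) + 36 = -8 + 36 = 28$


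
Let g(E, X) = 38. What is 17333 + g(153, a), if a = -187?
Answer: 17371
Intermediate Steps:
17333 + g(153, a) = 17333 + 38 = 17371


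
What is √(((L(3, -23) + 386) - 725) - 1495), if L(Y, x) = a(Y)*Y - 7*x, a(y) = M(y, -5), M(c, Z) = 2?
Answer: I*√1667 ≈ 40.829*I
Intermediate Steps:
a(y) = 2
L(Y, x) = -7*x + 2*Y (L(Y, x) = 2*Y - 7*x = -7*x + 2*Y)
√(((L(3, -23) + 386) - 725) - 1495) = √((((-7*(-23) + 2*3) + 386) - 725) - 1495) = √((((161 + 6) + 386) - 725) - 1495) = √(((167 + 386) - 725) - 1495) = √((553 - 725) - 1495) = √(-172 - 1495) = √(-1667) = I*√1667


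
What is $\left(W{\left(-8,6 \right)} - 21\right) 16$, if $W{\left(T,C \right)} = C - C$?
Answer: $-336$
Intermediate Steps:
$W{\left(T,C \right)} = 0$
$\left(W{\left(-8,6 \right)} - 21\right) 16 = \left(0 - 21\right) 16 = \left(-21\right) 16 = -336$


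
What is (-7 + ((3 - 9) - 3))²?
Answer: 256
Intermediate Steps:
(-7 + ((3 - 9) - 3))² = (-7 + (-6 - 3))² = (-7 - 9)² = (-16)² = 256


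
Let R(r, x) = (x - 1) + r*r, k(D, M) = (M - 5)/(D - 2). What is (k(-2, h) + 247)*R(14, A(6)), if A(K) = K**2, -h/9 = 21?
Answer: 136521/2 ≈ 68261.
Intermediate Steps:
h = -189 (h = -9*21 = -189)
k(D, M) = (-5 + M)/(-2 + D)
R(r, x) = -1 + x + r**2 (R(r, x) = (-1 + x) + r**2 = -1 + x + r**2)
(k(-2, h) + 247)*R(14, A(6)) = ((-5 - 189)/(-2 - 2) + 247)*(-1 + 6**2 + 14**2) = (-194/(-4) + 247)*(-1 + 36 + 196) = (-1/4*(-194) + 247)*231 = (97/2 + 247)*231 = (591/2)*231 = 136521/2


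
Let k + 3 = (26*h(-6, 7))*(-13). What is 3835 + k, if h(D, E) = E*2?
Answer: -900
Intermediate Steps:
h(D, E) = 2*E
k = -4735 (k = -3 + (26*(2*7))*(-13) = -3 + (26*14)*(-13) = -3 + 364*(-13) = -3 - 4732 = -4735)
3835 + k = 3835 - 4735 = -900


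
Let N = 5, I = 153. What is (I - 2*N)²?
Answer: 20449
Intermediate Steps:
(I - 2*N)² = (153 - 2*5)² = (153 - 10)² = 143² = 20449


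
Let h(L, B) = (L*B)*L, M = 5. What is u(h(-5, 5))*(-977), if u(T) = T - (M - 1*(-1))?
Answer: -116263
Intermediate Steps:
h(L, B) = B*L² (h(L, B) = (B*L)*L = B*L²)
u(T) = -6 + T (u(T) = T - (5 - 1*(-1)) = T - (5 + 1) = T - 1*6 = T - 6 = -6 + T)
u(h(-5, 5))*(-977) = (-6 + 5*(-5)²)*(-977) = (-6 + 5*25)*(-977) = (-6 + 125)*(-977) = 119*(-977) = -116263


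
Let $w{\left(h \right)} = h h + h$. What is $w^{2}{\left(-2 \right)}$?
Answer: $4$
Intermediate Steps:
$w{\left(h \right)} = h + h^{2}$ ($w{\left(h \right)} = h^{2} + h = h + h^{2}$)
$w^{2}{\left(-2 \right)} = \left(- 2 \left(1 - 2\right)\right)^{2} = \left(\left(-2\right) \left(-1\right)\right)^{2} = 2^{2} = 4$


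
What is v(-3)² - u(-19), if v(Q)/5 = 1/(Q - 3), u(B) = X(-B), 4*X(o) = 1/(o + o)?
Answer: 941/1368 ≈ 0.68787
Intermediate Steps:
X(o) = 1/(8*o) (X(o) = 1/(4*(o + o)) = 1/(4*((2*o))) = (1/(2*o))/4 = 1/(8*o))
u(B) = -1/(8*B) (u(B) = 1/(8*((-B))) = (-1/B)/8 = -1/(8*B))
v(Q) = 5/(-3 + Q) (v(Q) = 5/(Q - 3) = 5/(-3 + Q))
v(-3)² - u(-19) = (5/(-3 - 3))² - (-1)/(8*(-19)) = (5/(-6))² - (-1)*(-1)/(8*19) = (5*(-⅙))² - 1*1/152 = (-⅚)² - 1/152 = 25/36 - 1/152 = 941/1368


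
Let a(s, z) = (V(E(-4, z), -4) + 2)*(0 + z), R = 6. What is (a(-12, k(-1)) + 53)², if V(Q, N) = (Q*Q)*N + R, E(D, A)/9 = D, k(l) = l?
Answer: 27342441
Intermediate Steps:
E(D, A) = 9*D
V(Q, N) = 6 + N*Q² (V(Q, N) = (Q*Q)*N + 6 = Q²*N + 6 = N*Q² + 6 = 6 + N*Q²)
a(s, z) = -5176*z (a(s, z) = ((6 - 4*(9*(-4))²) + 2)*(0 + z) = ((6 - 4*(-36)²) + 2)*z = ((6 - 4*1296) + 2)*z = ((6 - 5184) + 2)*z = (-5178 + 2)*z = -5176*z)
(a(-12, k(-1)) + 53)² = (-5176*(-1) + 53)² = (5176 + 53)² = 5229² = 27342441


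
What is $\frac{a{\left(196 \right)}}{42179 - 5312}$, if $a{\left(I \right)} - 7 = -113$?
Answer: $- \frac{106}{36867} \approx -0.0028752$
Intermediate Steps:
$a{\left(I \right)} = -106$ ($a{\left(I \right)} = 7 - 113 = -106$)
$\frac{a{\left(196 \right)}}{42179 - 5312} = - \frac{106}{42179 - 5312} = - \frac{106}{36867}$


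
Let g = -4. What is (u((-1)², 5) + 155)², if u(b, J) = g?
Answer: 22801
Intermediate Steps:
u(b, J) = -4
(u((-1)², 5) + 155)² = (-4 + 155)² = 151² = 22801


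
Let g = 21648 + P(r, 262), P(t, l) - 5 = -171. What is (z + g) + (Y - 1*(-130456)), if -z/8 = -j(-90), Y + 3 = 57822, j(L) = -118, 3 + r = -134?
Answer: 208813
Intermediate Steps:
r = -137 (r = -3 - 134 = -137)
P(t, l) = -166 (P(t, l) = 5 - 171 = -166)
Y = 57819 (Y = -3 + 57822 = 57819)
g = 21482 (g = 21648 - 166 = 21482)
z = -944 (z = -(-8)*(-118) = -8*118 = -944)
(z + g) + (Y - 1*(-130456)) = (-944 + 21482) + (57819 - 1*(-130456)) = 20538 + (57819 + 130456) = 20538 + 188275 = 208813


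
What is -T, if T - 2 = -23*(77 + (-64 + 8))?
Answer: 481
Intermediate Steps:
T = -481 (T = 2 - 23*(77 + (-64 + 8)) = 2 - 23*(77 - 56) = 2 - 23*21 = 2 - 483 = -481)
-T = -1*(-481) = 481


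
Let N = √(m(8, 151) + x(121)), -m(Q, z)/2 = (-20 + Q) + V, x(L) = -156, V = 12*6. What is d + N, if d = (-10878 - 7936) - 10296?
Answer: -29110 + 2*I*√69 ≈ -29110.0 + 16.613*I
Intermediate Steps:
V = 72
m(Q, z) = -104 - 2*Q (m(Q, z) = -2*((-20 + Q) + 72) = -2*(52 + Q) = -104 - 2*Q)
N = 2*I*√69 (N = √((-104 - 2*8) - 156) = √((-104 - 16) - 156) = √(-120 - 156) = √(-276) = 2*I*√69 ≈ 16.613*I)
d = -29110 (d = -18814 - 10296 = -29110)
d + N = -29110 + 2*I*√69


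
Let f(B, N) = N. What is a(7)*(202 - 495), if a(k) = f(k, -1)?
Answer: 293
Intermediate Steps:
a(k) = -1
a(7)*(202 - 495) = -(202 - 495) = -1*(-293) = 293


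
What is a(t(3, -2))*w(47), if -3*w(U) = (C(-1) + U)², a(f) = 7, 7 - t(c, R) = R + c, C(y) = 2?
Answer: -16807/3 ≈ -5602.3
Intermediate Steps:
t(c, R) = 7 - R - c (t(c, R) = 7 - (R + c) = 7 + (-R - c) = 7 - R - c)
w(U) = -(2 + U)²/3
a(t(3, -2))*w(47) = 7*(-(2 + 47)²/3) = 7*(-⅓*49²) = 7*(-⅓*2401) = 7*(-2401/3) = -16807/3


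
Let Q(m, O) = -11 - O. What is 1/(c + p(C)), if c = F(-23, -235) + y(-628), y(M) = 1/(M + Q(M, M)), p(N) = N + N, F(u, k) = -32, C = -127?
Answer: -11/3147 ≈ -0.0034954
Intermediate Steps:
p(N) = 2*N
y(M) = -1/11 (y(M) = 1/(M + (-11 - M)) = 1/(-11) = -1/11)
c = -353/11 (c = -32 - 1/11 = -353/11 ≈ -32.091)
1/(c + p(C)) = 1/(-353/11 + 2*(-127)) = 1/(-353/11 - 254) = 1/(-3147/11) = -11/3147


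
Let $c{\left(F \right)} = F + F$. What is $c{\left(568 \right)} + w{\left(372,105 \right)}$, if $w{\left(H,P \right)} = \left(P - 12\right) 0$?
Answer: $1136$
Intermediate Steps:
$w{\left(H,P \right)} = 0$ ($w{\left(H,P \right)} = \left(-12 + P\right) 0 = 0$)
$c{\left(F \right)} = 2 F$
$c{\left(568 \right)} + w{\left(372,105 \right)} = 2 \cdot 568 + 0 = 1136 + 0 = 1136$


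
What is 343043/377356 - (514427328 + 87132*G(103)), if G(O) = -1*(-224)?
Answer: -201487309831933/377356 ≈ -5.3394e+8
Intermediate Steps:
G(O) = 224
343043/377356 - (514427328 + 87132*G(103)) = 343043/377356 - 87132/(1/(224 + 5904)) = 343043*(1/377356) - 87132/(1/6128) = 343043/377356 - 87132/1/6128 = 343043/377356 - 87132*6128 = 343043/377356 - 533944896 = -201487309831933/377356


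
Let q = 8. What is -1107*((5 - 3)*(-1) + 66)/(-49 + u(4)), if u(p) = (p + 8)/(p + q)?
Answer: 1476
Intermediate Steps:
u(p) = 1 (u(p) = (p + 8)/(p + 8) = (8 + p)/(8 + p) = 1)
-1107*((5 - 3)*(-1) + 66)/(-49 + u(4)) = -1107*((5 - 3)*(-1) + 66)/(-49 + 1) = -1107*(2*(-1) + 66)/(-48) = -1107*(-2 + 66)*(-1)/48 = -70848*(-1)/48 = -1107*(-4/3) = 1476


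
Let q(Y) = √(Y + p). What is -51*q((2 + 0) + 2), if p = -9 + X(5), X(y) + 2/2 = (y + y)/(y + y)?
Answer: -51*I*√5 ≈ -114.04*I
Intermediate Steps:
X(y) = 0 (X(y) = -1 + (y + y)/(y + y) = -1 + (2*y)/((2*y)) = -1 + (2*y)*(1/(2*y)) = -1 + 1 = 0)
p = -9 (p = -9 + 0 = -9)
q(Y) = √(-9 + Y) (q(Y) = √(Y - 9) = √(-9 + Y))
-51*q((2 + 0) + 2) = -51*√(-9 + ((2 + 0) + 2)) = -51*√(-9 + (2 + 2)) = -51*√(-9 + 4) = -51*I*√5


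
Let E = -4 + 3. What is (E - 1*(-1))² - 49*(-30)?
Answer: 1470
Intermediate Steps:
E = -1
(E - 1*(-1))² - 49*(-30) = (-1 - 1*(-1))² - 49*(-30) = (-1 + 1)² + 1470 = 0² + 1470 = 0 + 1470 = 1470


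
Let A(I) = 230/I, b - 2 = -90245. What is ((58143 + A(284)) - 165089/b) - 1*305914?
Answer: -3175029145543/12814506 ≈ -2.4777e+5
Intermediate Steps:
b = -90243 (b = 2 - 90245 = -90243)
((58143 + A(284)) - 165089/b) - 1*305914 = ((58143 + 230/284) - 165089/(-90243)) - 1*305914 = ((58143 + 230*(1/284)) - 165089*(-1/90243)) - 305914 = ((58143 + 115/142) + 165089/90243) - 305914 = (8256421/142 + 165089/90243) - 305914 = 745107642941/12814506 - 305914 = -3175029145543/12814506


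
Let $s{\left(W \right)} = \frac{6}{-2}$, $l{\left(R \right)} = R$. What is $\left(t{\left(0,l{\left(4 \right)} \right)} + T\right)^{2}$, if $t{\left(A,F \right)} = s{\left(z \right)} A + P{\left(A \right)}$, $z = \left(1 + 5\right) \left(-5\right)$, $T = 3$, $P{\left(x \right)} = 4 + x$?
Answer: $49$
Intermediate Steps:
$z = -30$ ($z = 6 \left(-5\right) = -30$)
$s{\left(W \right)} = -3$ ($s{\left(W \right)} = 6 \left(- \frac{1}{2}\right) = -3$)
$t{\left(A,F \right)} = 4 - 2 A$ ($t{\left(A,F \right)} = - 3 A + \left(4 + A\right) = 4 - 2 A$)
$\left(t{\left(0,l{\left(4 \right)} \right)} + T\right)^{2} = \left(\left(4 - 0\right) + 3\right)^{2} = \left(\left(4 + 0\right) + 3\right)^{2} = \left(4 + 3\right)^{2} = 7^{2} = 49$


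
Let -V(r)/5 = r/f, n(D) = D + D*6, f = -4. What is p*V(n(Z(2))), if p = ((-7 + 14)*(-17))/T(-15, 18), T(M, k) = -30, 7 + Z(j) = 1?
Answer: -833/4 ≈ -208.25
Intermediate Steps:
Z(j) = -6 (Z(j) = -7 + 1 = -6)
n(D) = 7*D (n(D) = D + 6*D = 7*D)
V(r) = 5*r/4 (V(r) = -5*r/(-4) = -5*r*(-1)/4 = -(-5)*r/4 = 5*r/4)
p = 119/30 (p = ((-7 + 14)*(-17))/(-30) = (7*(-17))*(-1/30) = -119*(-1/30) = 119/30 ≈ 3.9667)
p*V(n(Z(2))) = 119*(5*(7*(-6))/4)/30 = 119*((5/4)*(-42))/30 = (119/30)*(-105/2) = -833/4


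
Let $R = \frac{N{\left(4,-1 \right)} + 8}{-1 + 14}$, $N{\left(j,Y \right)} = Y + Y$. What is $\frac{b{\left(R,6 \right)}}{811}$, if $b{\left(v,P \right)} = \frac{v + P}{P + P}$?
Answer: $\frac{7}{10543} \approx 0.00066395$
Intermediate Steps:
$N{\left(j,Y \right)} = 2 Y$
$R = \frac{6}{13}$ ($R = \frac{2 \left(-1\right) + 8}{-1 + 14} = \frac{-2 + 8}{13} = 6 \cdot \frac{1}{13} = \frac{6}{13} \approx 0.46154$)
$b{\left(v,P \right)} = \frac{P + v}{2 P}$
$\frac{b{\left(R,6 \right)}}{811} = \frac{\frac{1}{2} \cdot \frac{1}{6} \left(6 + \frac{6}{13}\right)}{811} = \frac{1}{2} \cdot \frac{1}{6} \cdot \frac{84}{13} \cdot \frac{1}{811} = \frac{7}{13} \cdot \frac{1}{811} = \frac{7}{10543}$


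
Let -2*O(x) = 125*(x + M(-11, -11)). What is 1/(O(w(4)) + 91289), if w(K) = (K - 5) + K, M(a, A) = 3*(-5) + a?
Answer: 2/185453 ≈ 1.0784e-5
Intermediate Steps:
M(a, A) = -15 + a
w(K) = -5 + 2*K (w(K) = (-5 + K) + K = -5 + 2*K)
O(x) = 1625 - 125*x/2 (O(x) = -125*(x + (-15 - 11))/2 = -125*(x - 26)/2 = -125*(-26 + x)/2 = -(-3250 + 125*x)/2 = 1625 - 125*x/2)
1/(O(w(4)) + 91289) = 1/((1625 - 125*(-5 + 2*4)/2) + 91289) = 1/((1625 - 125*(-5 + 8)/2) + 91289) = 1/((1625 - 125/2*3) + 91289) = 1/((1625 - 375/2) + 91289) = 1/(2875/2 + 91289) = 1/(185453/2) = 2/185453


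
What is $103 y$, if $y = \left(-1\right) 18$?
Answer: $-1854$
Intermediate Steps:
$y = -18$
$103 y = 103 \left(-18\right) = -1854$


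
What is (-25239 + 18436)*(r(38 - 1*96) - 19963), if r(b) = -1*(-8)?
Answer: 135753865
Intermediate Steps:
r(b) = 8
(-25239 + 18436)*(r(38 - 1*96) - 19963) = (-25239 + 18436)*(8 - 19963) = -6803*(-19955) = 135753865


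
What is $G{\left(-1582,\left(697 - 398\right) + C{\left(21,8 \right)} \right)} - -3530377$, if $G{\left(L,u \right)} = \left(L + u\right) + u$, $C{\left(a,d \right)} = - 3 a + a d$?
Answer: $3529603$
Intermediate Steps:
$G{\left(L,u \right)} = L + 2 u$
$G{\left(-1582,\left(697 - 398\right) + C{\left(21,8 \right)} \right)} - -3530377 = \left(-1582 + 2 \left(\left(697 - 398\right) + 21 \left(-3 + 8\right)\right)\right) - -3530377 = \left(-1582 + 2 \left(299 + 21 \cdot 5\right)\right) + 3530377 = \left(-1582 + 2 \left(299 + 105\right)\right) + 3530377 = \left(-1582 + 2 \cdot 404\right) + 3530377 = \left(-1582 + 808\right) + 3530377 = -774 + 3530377 = 3529603$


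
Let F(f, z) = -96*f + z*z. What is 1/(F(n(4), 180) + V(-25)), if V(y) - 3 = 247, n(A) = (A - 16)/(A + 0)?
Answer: 1/32938 ≈ 3.0360e-5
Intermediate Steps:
n(A) = (-16 + A)/A
F(f, z) = z**2 - 96*f (F(f, z) = -96*f + z**2 = z**2 - 96*f)
V(y) = 250 (V(y) = 3 + 247 = 250)
1/(F(n(4), 180) + V(-25)) = 1/((180**2 - 96*(-16 + 4)/4) + 250) = 1/((32400 - 24*(-12)) + 250) = 1/((32400 - 96*(-3)) + 250) = 1/((32400 + 288) + 250) = 1/(32688 + 250) = 1/32938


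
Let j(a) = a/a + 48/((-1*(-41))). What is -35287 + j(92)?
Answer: -1446678/41 ≈ -35285.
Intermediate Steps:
j(a) = 89/41 (j(a) = 1 + 48/41 = 89/41)
-35287 + j(92) = -35287 + 89/41 = -1446678/41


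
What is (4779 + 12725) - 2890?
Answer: 14614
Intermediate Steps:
(4779 + 12725) - 2890 = 17504 - 2890 = 14614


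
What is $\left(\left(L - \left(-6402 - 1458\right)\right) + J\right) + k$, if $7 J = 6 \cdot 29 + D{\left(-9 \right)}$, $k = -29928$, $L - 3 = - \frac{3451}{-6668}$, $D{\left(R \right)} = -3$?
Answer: $- \frac{1028741555}{46676} \approx -22040.0$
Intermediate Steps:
$L = \frac{23455}{6668}$ ($L = 3 - \frac{3451}{-6668} = 3 - - \frac{3451}{6668} = 3 + \frac{3451}{6668} = \frac{23455}{6668} \approx 3.5175$)
$J = \frac{171}{7}$ ($J = \frac{6 \cdot 29 - 3}{7} = \frac{174 - 3}{7} = \frac{1}{7} \cdot 171 = \frac{171}{7} \approx 24.429$)
$\left(\left(L - \left(-6402 - 1458\right)\right) + J\right) + k = \left(\left(\frac{23455}{6668} - \left(-6402 - 1458\right)\right) + \frac{171}{7}\right) - 29928 = \left(\left(\frac{23455}{6668} - -7860\right) + \frac{171}{7}\right) - 29928 = \left(\left(\frac{23455}{6668} + 7860\right) + \frac{171}{7}\right) - 29928 = \left(\frac{52433935}{6668} + \frac{171}{7}\right) - 29928 = \frac{368177773}{46676} - 29928 = - \frac{1028741555}{46676}$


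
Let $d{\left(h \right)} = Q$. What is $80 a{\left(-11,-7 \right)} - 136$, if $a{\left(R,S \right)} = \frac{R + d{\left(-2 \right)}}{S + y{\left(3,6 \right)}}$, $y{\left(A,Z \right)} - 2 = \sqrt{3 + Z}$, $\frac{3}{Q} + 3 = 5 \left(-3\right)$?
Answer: $\frac{932}{3} \approx 310.67$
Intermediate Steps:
$Q = - \frac{1}{6}$ ($Q = \frac{3}{-3 + 5 \left(-3\right)} = \frac{3}{-3 - 15} = \frac{3}{-18} = 3 \left(- \frac{1}{18}\right) = - \frac{1}{6} \approx -0.16667$)
$d{\left(h \right)} = - \frac{1}{6}$
$y{\left(A,Z \right)} = 2 + \sqrt{3 + Z}$
$a{\left(R,S \right)} = \frac{- \frac{1}{6} + R}{5 + S}$ ($a{\left(R,S \right)} = \frac{R - \frac{1}{6}}{S + \left(2 + \sqrt{3 + 6}\right)} = \frac{- \frac{1}{6} + R}{S + \left(2 + \sqrt{9}\right)} = \frac{- \frac{1}{6} + R}{S + \left(2 + 3\right)} = \frac{- \frac{1}{6} + R}{S + 5} = \frac{- \frac{1}{6} + R}{5 + S}$)
$80 a{\left(-11,-7 \right)} - 136 = 80 \frac{- \frac{1}{6} - 11}{5 - 7} - 136 = 80 \frac{1}{-2} \left(- \frac{67}{6}\right) - 136 = 80 \left(\left(- \frac{1}{2}\right) \left(- \frac{67}{6}\right)\right) - 136 = 80 \cdot \frac{67}{12} - 136 = \frac{1340}{3} - 136 = \frac{932}{3}$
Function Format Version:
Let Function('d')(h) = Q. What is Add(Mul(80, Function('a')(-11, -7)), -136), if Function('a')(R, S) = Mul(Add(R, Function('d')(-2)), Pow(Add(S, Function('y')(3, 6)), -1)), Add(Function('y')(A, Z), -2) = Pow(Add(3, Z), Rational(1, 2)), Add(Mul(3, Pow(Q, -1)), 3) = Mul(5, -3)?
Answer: Rational(932, 3) ≈ 310.67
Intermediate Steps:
Q = Rational(-1, 6) (Q = Mul(3, Pow(Add(-3, Mul(5, -3)), -1)) = Mul(3, Pow(Add(-3, -15), -1)) = Mul(3, Pow(-18, -1)) = Mul(3, Rational(-1, 18)) = Rational(-1, 6) ≈ -0.16667)
Function('d')(h) = Rational(-1, 6)
Function('y')(A, Z) = Add(2, Pow(Add(3, Z), Rational(1, 2)))
Function('a')(R, S) = Mul(Pow(Add(5, S), -1), Add(Rational(-1, 6), R)) (Function('a')(R, S) = Mul(Add(R, Rational(-1, 6)), Pow(Add(S, Add(2, Pow(Add(3, 6), Rational(1, 2)))), -1)) = Mul(Add(Rational(-1, 6), R), Pow(Add(S, Add(2, Pow(9, Rational(1, 2)))), -1)) = Mul(Add(Rational(-1, 6), R), Pow(Add(S, Add(2, 3)), -1)) = Mul(Add(Rational(-1, 6), R), Pow(Add(S, 5), -1)) = Mul(Add(Rational(-1, 6), R), Pow(Add(5, S), -1)) = Mul(Pow(Add(5, S), -1), Add(Rational(-1, 6), R)))
Add(Mul(80, Function('a')(-11, -7)), -136) = Add(Mul(80, Mul(Pow(Add(5, -7), -1), Add(Rational(-1, 6), -11))), -136) = Add(Mul(80, Mul(Pow(-2, -1), Rational(-67, 6))), -136) = Add(Mul(80, Mul(Rational(-1, 2), Rational(-67, 6))), -136) = Add(Mul(80, Rational(67, 12)), -136) = Add(Rational(1340, 3), -136) = Rational(932, 3)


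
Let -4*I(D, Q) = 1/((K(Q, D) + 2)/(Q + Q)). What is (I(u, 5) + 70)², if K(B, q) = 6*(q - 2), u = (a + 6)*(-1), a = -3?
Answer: 15405625/3136 ≈ 4912.5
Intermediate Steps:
u = -3 (u = (-3 + 6)*(-1) = 3*(-1) = -3)
K(B, q) = -12 + 6*q (K(B, q) = 6*(-2 + q) = -12 + 6*q)
I(D, Q) = -Q/(2*(-10 + 6*D)) (I(D, Q) = -(Q + Q)/((-12 + 6*D) + 2)/4 = -2*Q/(-10 + 6*D)/4 = -Q/(2*(-10 + 6*D)))
(I(u, 5) + 70)² = (-1*5/(-20 + 12*(-3)) + 70)² = (-1*5/(-20 - 36) + 70)² = (-1*5/(-56) + 70)² = (-1*5*(-1/56) + 70)² = (5/56 + 70)² = (3925/56)² = 15405625/3136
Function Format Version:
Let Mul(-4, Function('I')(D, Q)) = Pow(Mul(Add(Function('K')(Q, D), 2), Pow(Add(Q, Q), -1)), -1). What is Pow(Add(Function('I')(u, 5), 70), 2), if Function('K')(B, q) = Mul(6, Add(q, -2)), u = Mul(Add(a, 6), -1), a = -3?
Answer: Rational(15405625, 3136) ≈ 4912.5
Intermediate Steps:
u = -3 (u = Mul(Add(-3, 6), -1) = Mul(3, -1) = -3)
Function('K')(B, q) = Add(-12, Mul(6, q)) (Function('K')(B, q) = Mul(6, Add(-2, q)) = Add(-12, Mul(6, q)))
Function('I')(D, Q) = Mul(Rational(-1, 2), Q, Pow(Add(-10, Mul(6, D)), -1)) (Function('I')(D, Q) = Mul(Rational(-1, 4), Pow(Mul(Add(Add(-12, Mul(6, D)), 2), Pow(Add(Q, Q), -1)), -1)) = Mul(Rational(-1, 4), Pow(Mul(Add(-10, Mul(6, D)), Pow(Mul(2, Q), -1)), -1)) = Mul(Rational(-1, 4), Pow(Mul(Add(-10, Mul(6, D)), Mul(Rational(1, 2), Pow(Q, -1))), -1)) = Mul(Rational(-1, 4), Pow(Mul(Rational(1, 2), Pow(Q, -1), Add(-10, Mul(6, D))), -1)) = Mul(Rational(-1, 4), Mul(2, Q, Pow(Add(-10, Mul(6, D)), -1))) = Mul(Rational(-1, 2), Q, Pow(Add(-10, Mul(6, D)), -1)))
Pow(Add(Function('I')(u, 5), 70), 2) = Pow(Add(Mul(-1, 5, Pow(Add(-20, Mul(12, -3)), -1)), 70), 2) = Pow(Add(Mul(-1, 5, Pow(Add(-20, -36), -1)), 70), 2) = Pow(Add(Mul(-1, 5, Pow(-56, -1)), 70), 2) = Pow(Add(Mul(-1, 5, Rational(-1, 56)), 70), 2) = Pow(Add(Rational(5, 56), 70), 2) = Pow(Rational(3925, 56), 2) = Rational(15405625, 3136)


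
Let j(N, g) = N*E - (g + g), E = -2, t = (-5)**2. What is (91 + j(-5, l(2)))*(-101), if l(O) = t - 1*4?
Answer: -5959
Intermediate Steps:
t = 25
l(O) = 21 (l(O) = 25 - 1*4 = 25 - 4 = 21)
j(N, g) = -2*N - 2*g (j(N, g) = N*(-2) - (g + g) = -2*N - 2*g)
(91 + j(-5, l(2)))*(-101) = (91 + (-2*(-5) - 2*21))*(-101) = (91 + (10 - 42))*(-101) = (91 - 32)*(-101) = 59*(-101) = -5959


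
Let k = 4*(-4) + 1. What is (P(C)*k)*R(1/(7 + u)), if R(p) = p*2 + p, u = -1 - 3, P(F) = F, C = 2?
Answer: -30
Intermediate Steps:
k = -15 (k = -16 + 1 = -15)
u = -4
R(p) = 3*p (R(p) = 2*p + p = 3*p)
(P(C)*k)*R(1/(7 + u)) = (2*(-15))*(3/(7 - 4)) = -90/3 = -30*1 = -30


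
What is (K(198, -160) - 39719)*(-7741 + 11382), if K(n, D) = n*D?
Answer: -259963759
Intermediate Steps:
K(n, D) = D*n
(K(198, -160) - 39719)*(-7741 + 11382) = (-160*198 - 39719)*(-7741 + 11382) = (-31680 - 39719)*3641 = -71399*3641 = -259963759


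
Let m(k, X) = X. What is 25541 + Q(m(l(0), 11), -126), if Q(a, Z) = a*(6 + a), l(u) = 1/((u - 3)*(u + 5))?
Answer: 25728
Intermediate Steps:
l(u) = 1/((-3 + u)*(5 + u))
25541 + Q(m(l(0), 11), -126) = 25541 + 11*(6 + 11) = 25541 + 11*17 = 25541 + 187 = 25728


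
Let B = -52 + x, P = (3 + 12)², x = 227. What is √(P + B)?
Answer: 20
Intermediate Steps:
P = 225 (P = 15² = 225)
B = 175 (B = -52 + 227 = 175)
√(P + B) = √(225 + 175) = √400 = 20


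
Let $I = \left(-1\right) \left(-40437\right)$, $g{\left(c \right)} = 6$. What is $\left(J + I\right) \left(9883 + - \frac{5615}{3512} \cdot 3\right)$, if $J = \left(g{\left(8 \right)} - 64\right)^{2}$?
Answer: $\frac{1519555286051}{3512} \approx 4.3268 \cdot 10^{8}$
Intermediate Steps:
$J = 3364$ ($J = \left(6 - 64\right)^{2} = \left(-58\right)^{2} = 3364$)
$I = 40437$
$\left(J + I\right) \left(9883 + - \frac{5615}{3512} \cdot 3\right) = \left(3364 + 40437\right) \left(9883 + - \frac{5615}{3512} \cdot 3\right) = 43801 \left(9883 + \left(-5615\right) \frac{1}{3512} \cdot 3\right) = 43801 \left(9883 - \frac{16845}{3512}\right) = 43801 \cdot \frac{34692251}{3512} = \frac{1519555286051}{3512}$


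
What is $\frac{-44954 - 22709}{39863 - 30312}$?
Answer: $- \frac{67663}{9551} \approx -7.0844$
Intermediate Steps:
$\frac{-44954 - 22709}{39863 - 30312} = - \frac{67663}{9551}$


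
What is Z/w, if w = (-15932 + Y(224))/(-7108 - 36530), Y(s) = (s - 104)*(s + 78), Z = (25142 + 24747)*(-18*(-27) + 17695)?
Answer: -19790529222471/10154 ≈ -1.9490e+9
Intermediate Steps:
Z = 907031909 (Z = 49889*(486 + 17695) = 49889*18181 = 907031909)
Y(s) = (-104 + s)*(78 + s)
w = -10154/21819 (w = (-15932 + (-8112 + 224² - 26*224))/(-7108 - 36530) = (-15932 + (-8112 + 50176 - 5824))/(-43638) = (-15932 + 36240)*(-1/43638) = 20308*(-1/43638) = -10154/21819 ≈ -0.46537)
Z/w = 907031909/(-10154/21819) = 907031909*(-21819/10154) = -19790529222471/10154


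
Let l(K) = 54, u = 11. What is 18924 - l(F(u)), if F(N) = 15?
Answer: 18870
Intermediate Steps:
18924 - l(F(u)) = 18924 - 1*54 = 18924 - 54 = 18870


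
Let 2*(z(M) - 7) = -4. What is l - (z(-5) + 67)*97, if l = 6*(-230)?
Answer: -8364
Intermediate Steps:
l = -1380
z(M) = 5 (z(M) = 7 + (½)*(-4) = 7 - 2 = 5)
l - (z(-5) + 67)*97 = -1380 - (5 + 67)*97 = -1380 - 72*97 = -1380 - 1*6984 = -1380 - 6984 = -8364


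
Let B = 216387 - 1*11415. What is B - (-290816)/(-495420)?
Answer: 25386734356/123855 ≈ 2.0497e+5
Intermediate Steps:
B = 204972 (B = 216387 - 11415 = 204972)
B - (-290816)/(-495420) = 204972 - (-290816)/(-495420) = 204972 - (-290816)*(-1)/495420 = 204972 - 1*72704/123855 = 204972 - 72704/123855 = 25386734356/123855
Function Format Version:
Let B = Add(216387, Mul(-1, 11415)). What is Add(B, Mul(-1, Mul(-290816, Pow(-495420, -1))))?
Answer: Rational(25386734356, 123855) ≈ 2.0497e+5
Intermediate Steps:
B = 204972 (B = Add(216387, -11415) = 204972)
Add(B, Mul(-1, Mul(-290816, Pow(-495420, -1)))) = Add(204972, Mul(-1, Mul(-290816, Pow(-495420, -1)))) = Add(204972, Mul(-1, Mul(-290816, Rational(-1, 495420)))) = Add(204972, Mul(-1, Rational(72704, 123855))) = Add(204972, Rational(-72704, 123855)) = Rational(25386734356, 123855)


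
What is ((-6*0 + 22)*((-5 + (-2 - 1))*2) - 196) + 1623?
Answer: 1075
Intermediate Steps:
((-6*0 + 22)*((-5 + (-2 - 1))*2) - 196) + 1623 = ((0 + 22)*((-5 - 3)*2) - 196) + 1623 = (22*(-8*2) - 196) + 1623 = (22*(-16) - 196) + 1623 = (-352 - 196) + 1623 = -548 + 1623 = 1075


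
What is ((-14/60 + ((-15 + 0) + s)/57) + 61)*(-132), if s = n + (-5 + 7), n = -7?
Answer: -757614/95 ≈ -7974.9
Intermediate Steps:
s = -5 (s = -7 + (-5 + 7) = -7 + 2 = -5)
((-14/60 + ((-15 + 0) + s)/57) + 61)*(-132) = ((-14/60 + ((-15 + 0) - 5)/57) + 61)*(-132) = ((-14*1/60 + (-15 - 5)*(1/57)) + 61)*(-132) = ((-7/30 - 20*1/57) + 61)*(-132) = ((-7/30 - 20/57) + 61)*(-132) = (-111/190 + 61)*(-132) = (11479/190)*(-132) = -757614/95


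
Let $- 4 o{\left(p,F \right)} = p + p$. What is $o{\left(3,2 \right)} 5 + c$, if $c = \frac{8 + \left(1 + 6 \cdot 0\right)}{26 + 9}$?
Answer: $- \frac{507}{70} \approx -7.2429$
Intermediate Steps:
$o{\left(p,F \right)} = - \frac{p}{2}$ ($o{\left(p,F \right)} = - \frac{p + p}{4} = - \frac{2 p}{4} = - \frac{p}{2}$)
$c = \frac{9}{35}$ ($c = \frac{8 + \left(1 + 0\right)}{35} = \left(8 + 1\right) \frac{1}{35} = 9 \cdot \frac{1}{35} = \frac{9}{35} \approx 0.25714$)
$o{\left(3,2 \right)} 5 + c = \left(- \frac{1}{2}\right) 3 \cdot 5 + \frac{9}{35} = \left(- \frac{3}{2}\right) 5 + \frac{9}{35} = - \frac{15}{2} + \frac{9}{35} = - \frac{507}{70}$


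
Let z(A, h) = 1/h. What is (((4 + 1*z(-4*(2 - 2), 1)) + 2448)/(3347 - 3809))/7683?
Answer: -223/322686 ≈ -0.00069107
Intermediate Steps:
(((4 + 1*z(-4*(2 - 2), 1)) + 2448)/(3347 - 3809))/7683 = (((4 + 1/1) + 2448)/(3347 - 3809))/7683 = (((4 + 1*1) + 2448)/(-462))*(1/7683) = (((4 + 1) + 2448)*(-1/462))*(1/7683) = ((5 + 2448)*(-1/462))*(1/7683) = (2453*(-1/462))*(1/7683) = -223/42*1/7683 = -223/322686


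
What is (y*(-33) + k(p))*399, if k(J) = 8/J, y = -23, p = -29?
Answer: 8779197/29 ≈ 3.0273e+5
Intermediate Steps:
(y*(-33) + k(p))*399 = (-23*(-33) + 8/(-29))*399 = (759 + 8*(-1/29))*399 = (759 - 8/29)*399 = (22003/29)*399 = 8779197/29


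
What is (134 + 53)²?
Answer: 34969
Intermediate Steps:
(134 + 53)² = 187² = 34969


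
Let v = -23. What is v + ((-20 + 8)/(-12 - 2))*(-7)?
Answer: -29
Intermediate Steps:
v + ((-20 + 8)/(-12 - 2))*(-7) = -23 + ((-20 + 8)/(-12 - 2))*(-7) = -23 - 12/(-14)*(-7) = -23 - 12*(-1/14)*(-7) = -23 + (6/7)*(-7) = -23 - 6 = -29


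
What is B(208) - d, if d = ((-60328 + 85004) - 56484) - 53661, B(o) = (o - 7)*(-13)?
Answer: 82856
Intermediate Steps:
B(o) = 91 - 13*o (B(o) = (-7 + o)*(-13) = 91 - 13*o)
d = -85469 (d = (24676 - 56484) - 53661 = -31808 - 53661 = -85469)
B(208) - d = (91 - 13*208) - 1*(-85469) = (91 - 2704) + 85469 = -2613 + 85469 = 82856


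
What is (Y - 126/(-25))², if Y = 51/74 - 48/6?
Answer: 17648401/3422500 ≈ 5.1566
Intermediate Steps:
Y = -541/74 (Y = 51*(1/74) - 48*⅙ = 51/74 - 8 = -541/74 ≈ -7.3108)
(Y - 126/(-25))² = (-541/74 - 126/(-25))² = (-541/74 - 126*(-1/25))² = (-541/74 + 126/25)² = (-4201/1850)² = 17648401/3422500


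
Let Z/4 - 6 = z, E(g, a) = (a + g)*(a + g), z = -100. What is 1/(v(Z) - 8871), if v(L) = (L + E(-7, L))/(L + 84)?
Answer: -292/2736645 ≈ -0.00010670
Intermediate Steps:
E(g, a) = (a + g)²
Z = -376 (Z = 24 + 4*(-100) = 24 - 400 = -376)
v(L) = (L + (-7 + L)²)/(84 + L) (v(L) = (L + (L - 7)²)/(L + 84) = (L + (-7 + L)²)/(84 + L))
1/(v(Z) - 8871) = 1/((-376 + (-7 - 376)²)/(84 - 376) - 8871) = 1/((-376 + (-383)²)/(-292) - 8871) = 1/(-(-376 + 146689)/292 - 8871) = 1/(-1/292*146313 - 8871) = 1/(-146313/292 - 8871) = 1/(-2736645/292) = -292/2736645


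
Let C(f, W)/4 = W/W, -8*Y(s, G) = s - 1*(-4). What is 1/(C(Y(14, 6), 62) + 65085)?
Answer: 1/65089 ≈ 1.5364e-5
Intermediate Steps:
Y(s, G) = -½ - s/8 (Y(s, G) = -(s - 1*(-4))/8 = -(s + 4)/8 = -(4 + s)/8 = -½ - s/8)
C(f, W) = 4 (C(f, W) = 4*(W/W) = 4*1 = 4)
1/(C(Y(14, 6), 62) + 65085) = 1/(4 + 65085) = 1/65089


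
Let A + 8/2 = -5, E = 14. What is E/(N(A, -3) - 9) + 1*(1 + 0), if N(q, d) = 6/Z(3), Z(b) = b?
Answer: -1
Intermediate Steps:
A = -9 (A = -4 - 5 = -9)
N(q, d) = 2 (N(q, d) = 6/3 = 6*(⅓) = 2)
E/(N(A, -3) - 9) + 1*(1 + 0) = 14/(2 - 9) + 1*(1 + 0) = 14/(-7) + 1*1 = 14*(-⅐) + 1 = -2 + 1 = -1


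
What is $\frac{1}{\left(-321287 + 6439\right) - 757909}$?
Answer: $- \frac{1}{1072757} \approx -9.3218 \cdot 10^{-7}$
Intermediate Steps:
$\frac{1}{\left(-321287 + 6439\right) - 757909} = \frac{1}{-314848 - 757909} = \frac{1}{-1072757} = - \frac{1}{1072757}$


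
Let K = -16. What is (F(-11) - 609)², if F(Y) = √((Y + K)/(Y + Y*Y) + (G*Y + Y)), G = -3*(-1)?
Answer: (66990 - I*√535370)²/12100 ≈ 3.7084e+5 - 8101.8*I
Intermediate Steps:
G = 3
F(Y) = √(4*Y + (-16 + Y)/(Y + Y²)) (F(Y) = √((Y - 16)/(Y + Y*Y) + (3*Y + Y)) = √((-16 + Y)/(Y + Y²) + 4*Y) = √(4*Y + (-16 + Y)/(Y + Y²)))
(F(-11) - 609)² = (√((-16 - 11 + 4*(-11)²*(1 - 11))/((-11)*(1 - 11))) - 609)² = (√(-1/11*(-16 - 11 + 4*121*(-10))/(-10)) - 609)² = (√(-1/11*(-⅒)*(-16 - 11 - 4840)) - 609)² = (√(-1/11*(-⅒)*(-4867)) - 609)² = (√(-4867/110) - 609)² = (I*√535370/110 - 609)² = (-609 + I*√535370/110)²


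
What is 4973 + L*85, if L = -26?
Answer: 2763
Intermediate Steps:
4973 + L*85 = 4973 - 26*85 = 4973 - 2210 = 2763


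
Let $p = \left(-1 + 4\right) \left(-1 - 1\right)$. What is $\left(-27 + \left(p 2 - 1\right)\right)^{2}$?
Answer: $1600$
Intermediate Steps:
$p = -6$ ($p = 3 \left(-2\right) = -6$)
$\left(-27 + \left(p 2 - 1\right)\right)^{2} = \left(-27 - 13\right)^{2} = \left(-40\right)^{2} = 1600$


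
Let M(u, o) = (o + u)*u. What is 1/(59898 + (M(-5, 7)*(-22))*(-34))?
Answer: 1/52418 ≈ 1.9077e-5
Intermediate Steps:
M(u, o) = u*(o + u)
1/(59898 + (M(-5, 7)*(-22))*(-34)) = 1/(59898 + (-5*(7 - 5)*(-22))*(-34)) = 1/(59898 + (-5*2*(-22))*(-34)) = 1/(59898 - 10*(-22)*(-34)) = 1/(59898 + 220*(-34)) = 1/(59898 - 7480) = 1/52418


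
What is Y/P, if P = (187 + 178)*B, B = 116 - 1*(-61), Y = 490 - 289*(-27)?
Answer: 8293/64605 ≈ 0.12836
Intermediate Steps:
Y = 8293 (Y = 490 + 7803 = 8293)
B = 177 (B = 116 + 61 = 177)
P = 64605 (P = (187 + 178)*177 = 365*177 = 64605)
Y/P = 8293/64605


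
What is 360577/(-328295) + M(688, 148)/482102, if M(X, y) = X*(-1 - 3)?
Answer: -87369180347/79135838045 ≈ -1.1040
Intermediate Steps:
M(X, y) = -4*X (M(X, y) = X*(-4) = -4*X)
360577/(-328295) + M(688, 148)/482102 = 360577/(-328295) - 4*688/482102 = 360577*(-1/328295) - 2752*1/482102 = -360577/328295 - 1376/241051 = -87369180347/79135838045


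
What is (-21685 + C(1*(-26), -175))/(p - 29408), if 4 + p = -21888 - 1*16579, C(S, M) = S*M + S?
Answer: 17161/67879 ≈ 0.25282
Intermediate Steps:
C(S, M) = S + M*S (C(S, M) = M*S + S = S + M*S)
p = -38471 (p = -4 + (-21888 - 1*16579) = -4 + (-21888 - 16579) = -4 - 38467 = -38471)
(-21685 + C(1*(-26), -175))/(p - 29408) = (-21685 + (1*(-26))*(1 - 175))/(-38471 - 29408) = (-21685 - 26*(-174))/(-67879) = (-21685 + 4524)*(-1/67879) = -17161*(-1/67879) = 17161/67879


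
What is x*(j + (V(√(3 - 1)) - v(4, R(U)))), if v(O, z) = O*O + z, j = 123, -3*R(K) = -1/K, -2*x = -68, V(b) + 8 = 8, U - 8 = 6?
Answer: 76381/21 ≈ 3637.2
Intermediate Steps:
U = 14 (U = 8 + 6 = 14)
V(b) = 0 (V(b) = -8 + 8 = 0)
x = 34 (x = -½*(-68) = 34)
R(K) = 1/(3*K) (R(K) = -(-1)/(3*K) = 1/(3*K))
v(O, z) = z + O² (v(O, z) = O² + z = z + O²)
x*(j + (V(√(3 - 1)) - v(4, R(U)))) = 34*(123 + (0 - ((⅓)/14 + 4²))) = 34*(123 + (0 - ((⅓)*(1/14) + 16))) = 34*(123 + (0 - (1/42 + 16))) = 34*(123 + (0 - 1*673/42)) = 34*(123 + (0 - 673/42)) = 34*(123 - 673/42) = 34*(4493/42) = 76381/21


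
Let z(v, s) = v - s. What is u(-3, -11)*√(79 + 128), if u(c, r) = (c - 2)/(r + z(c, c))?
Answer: 15*√23/11 ≈ 6.5398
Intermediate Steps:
u(c, r) = (-2 + c)/r (u(c, r) = (c - 2)/(r + (c - c)) = (-2 + c)/(r + 0) = (-2 + c)/r)
u(-3, -11)*√(79 + 128) = ((-2 - 3)/(-11))*√(79 + 128) = (-1/11*(-5))*√207 = 5*(3*√23)/11 = 15*√23/11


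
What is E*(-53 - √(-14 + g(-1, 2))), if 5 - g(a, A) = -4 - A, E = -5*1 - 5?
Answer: 530 + 10*I*√3 ≈ 530.0 + 17.32*I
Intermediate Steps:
E = -10 (E = -5 - 5 = -10)
g(a, A) = 9 + A (g(a, A) = 5 - (-4 - A) = 5 + (4 + A) = 9 + A)
E*(-53 - √(-14 + g(-1, 2))) = -10*(-53 - √(-14 + (9 + 2))) = -10*(-53 - √(-14 + 11)) = -10*(-53 - √(-3)) = -10*(-53 - I*√3) = 530 + 10*I*√3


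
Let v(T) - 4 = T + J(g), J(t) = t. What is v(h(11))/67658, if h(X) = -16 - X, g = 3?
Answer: -10/33829 ≈ -0.00029560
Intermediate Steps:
v(T) = 7 + T (v(T) = 4 + (T + 3) = 4 + (3 + T) = 7 + T)
v(h(11))/67658 = (7 + (-16 - 1*11))/67658 = (7 + (-16 - 11))*(1/67658) = (7 - 27)*(1/67658) = -20*1/67658 = -10/33829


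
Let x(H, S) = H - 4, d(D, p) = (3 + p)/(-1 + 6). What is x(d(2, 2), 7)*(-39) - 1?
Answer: 116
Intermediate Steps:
d(D, p) = 3/5 + p/5 (d(D, p) = (3 + p)/5 = (3 + p)*(1/5) = 3/5 + p/5)
x(H, S) = -4 + H
x(d(2, 2), 7)*(-39) - 1 = (-4 + (3/5 + (1/5)*2))*(-39) - 1 = (-4 + (3/5 + 2/5))*(-39) - 1 = (-4 + 1)*(-39) - 1 = -3*(-39) - 1 = 117 - 1 = 116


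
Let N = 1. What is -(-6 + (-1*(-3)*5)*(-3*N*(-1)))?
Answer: -39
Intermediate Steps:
-(-6 + (-1*(-3)*5)*(-3*N*(-1))) = -(-6 + (-1*(-3)*5)*(-3*1*(-1))) = -(-6 + (3*5)*(-3*(-1))) = -(-6 + 15*3) = -(-6 + 45) = -1*39 = -39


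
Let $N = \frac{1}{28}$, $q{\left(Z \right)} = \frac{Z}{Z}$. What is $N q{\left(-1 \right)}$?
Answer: $\frac{1}{28} \approx 0.035714$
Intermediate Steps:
$q{\left(Z \right)} = 1$
$N = \frac{1}{28} \approx 0.035714$
$N q{\left(-1 \right)} = \frac{1}{28} \cdot 1 = \frac{1}{28}$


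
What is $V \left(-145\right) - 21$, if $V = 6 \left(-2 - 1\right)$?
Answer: $2589$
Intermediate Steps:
$V = -18$ ($V = 6 \left(-3\right) = -18$)
$V \left(-145\right) - 21 = \left(-18\right) \left(-145\right) - 21 = 2610 - 21 = 2589$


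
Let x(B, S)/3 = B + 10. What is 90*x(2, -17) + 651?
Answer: 3891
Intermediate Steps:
x(B, S) = 30 + 3*B (x(B, S) = 3*(B + 10) = 3*(10 + B) = 30 + 3*B)
90*x(2, -17) + 651 = 90*(30 + 3*2) + 651 = 90*(30 + 6) + 651 = 90*36 + 651 = 3240 + 651 = 3891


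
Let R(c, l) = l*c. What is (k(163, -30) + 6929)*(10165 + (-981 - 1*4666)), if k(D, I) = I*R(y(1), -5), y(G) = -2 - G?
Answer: 29272122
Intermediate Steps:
R(c, l) = c*l
k(D, I) = 15*I (k(D, I) = I*((-2 - 1*1)*(-5)) = I*((-2 - 1)*(-5)) = I*(-3*(-5)) = I*15 = 15*I)
(k(163, -30) + 6929)*(10165 + (-981 - 1*4666)) = (15*(-30) + 6929)*(10165 + (-981 - 1*4666)) = (-450 + 6929)*(10165 + (-981 - 4666)) = 6479*(10165 - 5647) = 6479*4518 = 29272122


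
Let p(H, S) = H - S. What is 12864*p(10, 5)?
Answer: 64320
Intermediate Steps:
12864*p(10, 5) = 12864*(10 - 1*5) = 12864*(10 - 5) = 12864*5 = 64320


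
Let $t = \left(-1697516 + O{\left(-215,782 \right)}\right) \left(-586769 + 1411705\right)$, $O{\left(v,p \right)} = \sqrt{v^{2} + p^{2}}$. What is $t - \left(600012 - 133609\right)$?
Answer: $-1400342525379 + 824936 \sqrt{657749} \approx -1.3997 \cdot 10^{12}$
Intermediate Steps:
$O{\left(v,p \right)} = \sqrt{p^{2} + v^{2}}$
$t = -1400342058976 + 824936 \sqrt{657749}$ ($t = \left(-1697516 + \sqrt{782^{2} + \left(-215\right)^{2}}\right) \left(-586769 + 1411705\right) = \left(-1697516 + \sqrt{611524 + 46225}\right) 824936 = \left(-1697516 + \sqrt{657749}\right) 824936 = -1400342058976 + 824936 \sqrt{657749} \approx -1.3997 \cdot 10^{12}$)
$t - \left(600012 - 133609\right) = \left(-1400342058976 + 824936 \sqrt{657749}\right) - \left(600012 - 133609\right) = \left(-1400342058976 + 824936 \sqrt{657749}\right) - 466403 = -1400342525379 + 824936 \sqrt{657749}$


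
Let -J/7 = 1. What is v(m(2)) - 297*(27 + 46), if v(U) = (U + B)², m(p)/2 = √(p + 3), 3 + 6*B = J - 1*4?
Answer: -194900/9 - 28*√5/3 ≈ -21676.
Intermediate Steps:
J = -7 (J = -7*1 = -7)
B = -7/3 (B = -½ + (-7 - 1*4)/6 = -½ + (-7 - 4)/6 = -½ + (⅙)*(-11) = -½ - 11/6 = -7/3 ≈ -2.3333)
m(p) = 2*√(3 + p) (m(p) = 2*√(p + 3) = 2*√(3 + p))
v(U) = (-7/3 + U)² (v(U) = (U - 7/3)² = (-7/3 + U)²)
v(m(2)) - 297*(27 + 46) = (-7 + 3*(2*√(3 + 2)))²/9 - 297*(27 + 46) = (-7 + 3*(2*√5))²/9 - 297*73 = (-7 + 6*√5)²/9 - 21681 = -21681 + (-7 + 6*√5)²/9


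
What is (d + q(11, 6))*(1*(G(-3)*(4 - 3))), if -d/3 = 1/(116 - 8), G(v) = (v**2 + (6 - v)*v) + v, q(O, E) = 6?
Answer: -1505/12 ≈ -125.42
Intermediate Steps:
G(v) = v + v**2 + v*(6 - v) (G(v) = (v**2 + v*(6 - v)) + v = v + v**2 + v*(6 - v))
d = -1/36 (d = -3/(116 - 8) = -3/108 = -3*1/108 = -1/36 ≈ -0.027778)
(d + q(11, 6))*(1*(G(-3)*(4 - 3))) = (-1/36 + 6)*(1*((7*(-3))*(4 - 3))) = 215*(1*(-21*1))/36 = 215*(1*(-21))/36 = (215/36)*(-21) = -1505/12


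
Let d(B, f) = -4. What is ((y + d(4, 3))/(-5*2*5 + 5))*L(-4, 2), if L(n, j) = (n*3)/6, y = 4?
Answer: 0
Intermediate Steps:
L(n, j) = n/2 (L(n, j) = (3*n)*(⅙) = n/2)
((y + d(4, 3))/(-5*2*5 + 5))*L(-4, 2) = ((4 - 4)/(-5*2*5 + 5))*((½)*(-4)) = (0/(-10*5 + 5))*(-2) = (0/(-50 + 5))*(-2) = (0/(-45))*(-2) = (0*(-1/45))*(-2) = 0*(-2) = 0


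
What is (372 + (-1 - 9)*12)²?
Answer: 63504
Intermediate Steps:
(372 + (-1 - 9)*12)² = (372 - 10*12)² = (372 - 120)² = 252² = 63504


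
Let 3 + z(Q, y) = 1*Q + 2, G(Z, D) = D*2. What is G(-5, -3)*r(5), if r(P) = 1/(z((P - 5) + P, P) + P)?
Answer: -2/3 ≈ -0.66667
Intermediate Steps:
G(Z, D) = 2*D
z(Q, y) = -1 + Q (z(Q, y) = -3 + (1*Q + 2) = -3 + (Q + 2) = -3 + (2 + Q) = -1 + Q)
r(P) = 1/(-6 + 3*P) (r(P) = 1/((-1 + ((P - 5) + P)) + P) = 1/((-1 + ((-5 + P) + P)) + P) = 1/((-1 + (-5 + 2*P)) + P) = 1/((-6 + 2*P) + P) = 1/(-6 + 3*P))
G(-5, -3)*r(5) = (2*(-3))*(1/(3*(-2 + 5))) = -2/3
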